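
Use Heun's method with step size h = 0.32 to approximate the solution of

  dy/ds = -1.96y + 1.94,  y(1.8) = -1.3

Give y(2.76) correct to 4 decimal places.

0.5669

Heun: k1 = f(s_n, y_n); k2 = f(s_n + h, y_n + h·k1); y_{n+1} = y_n + (h/2)·(k1 + k2).
s=1.800000, y=-1.300000:
  k1 = f(1.800000, -1.300000) = 4.488000
  k2 = f(2.120000, 0.136160) = 1.673126
  y ← -1.300000 + (0.32/2)·(4.488000 + 1.673126) = -0.314220
s=2.120000, y=-0.314220:
  k1 = f(2.120000, -0.314220) = 2.555871
  k2 = f(2.440000, 0.503659) = 0.952829
  y ← -0.314220 + (0.32/2)·(2.555871 + 0.952829) = 0.247172
s=2.440000, y=0.247172:
  k1 = f(2.440000, 0.247172) = 1.455543
  k2 = f(2.760000, 0.712946) = 0.542626
  y ← 0.247172 + (0.32/2)·(1.455543 + 0.542626) = 0.566879
y(2.76) ≈ 0.5669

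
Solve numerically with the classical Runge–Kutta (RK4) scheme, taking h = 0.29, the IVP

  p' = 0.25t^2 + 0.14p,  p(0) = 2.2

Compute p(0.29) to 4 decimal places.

RK4: k1 = f(t_n, p_n); k2 = f(t_n + h/2, p_n + (h/2)·k1); k3 = f(t_n + h/2, p_n + (h/2)·k2); k4 = f(t_n + h, p_n + h·k3); p_{n+1} = p_n + (h/6)·(k1 + 2k2 + 2k3 + k4).
t=0.000000, p=2.200000:
  k1 = f(0.000000, 2.200000) = 0.308000
  k2 = f(0.145000, 2.244660) = 0.319509
  k3 = f(0.145000, 2.246329) = 0.319742
  k4 = f(0.290000, 2.292725) = 0.342007
  p ← 2.200000 + (0.29/6)·(k1 + 2k2 + 2k3 + k4) = 2.293211
p(0.29) ≈ 2.2932

2.2932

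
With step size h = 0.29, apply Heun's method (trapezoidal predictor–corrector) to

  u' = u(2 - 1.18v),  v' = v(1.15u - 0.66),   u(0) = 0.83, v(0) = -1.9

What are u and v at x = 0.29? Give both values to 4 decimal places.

2.5305, -2.4203

Heun on (u,v): k1 = f(x_n, state_n); k2 = f(x_n + h, state_n + h·k1); state_{n+1} = state_n + (h/2)·(k1 + k2).
0.000000: (0.830000, -1.900000)
  k1 = (3.520860, -0.559550)
  predictor → (1.851049, -2.062269)
  k2 = (8.206587, -3.028869)
  → (2.530480, -2.420321)
(u(0.29), v(0.29)) ≈ (2.5305, -2.4203)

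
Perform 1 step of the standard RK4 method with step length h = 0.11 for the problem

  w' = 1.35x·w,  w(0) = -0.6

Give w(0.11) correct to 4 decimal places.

-0.6049

RK4: k1 = f(x_n, w_n); k2 = f(x_n + h/2, w_n + (h/2)·k1); k3 = f(x_n + h/2, w_n + (h/2)·k2); k4 = f(x_n + h, w_n + h·k3); w_{n+1} = w_n + (h/6)·(k1 + 2k2 + 2k3 + k4).
x=0.000000, w=-0.600000:
  k1 = f(0.000000, -0.600000) = 0.000000
  k2 = f(0.055000, -0.600000) = -0.044550
  k3 = f(0.055000, -0.602450) = -0.044732
  k4 = f(0.110000, -0.604921) = -0.089831
  w ← -0.600000 + (0.11/6)·(k1 + 2k2 + 2k3 + k4) = -0.604921
w(0.11) ≈ -0.6049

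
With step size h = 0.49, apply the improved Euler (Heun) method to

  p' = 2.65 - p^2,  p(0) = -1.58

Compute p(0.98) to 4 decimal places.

-1.0021

Heun: k1 = f(t_n, p_n); k2 = f(t_n + h, p_n + h·k1); p_{n+1} = p_n + (h/2)·(k1 + k2).
t=0.000000, p=-1.580000:
  k1 = f(0.000000, -1.580000) = 0.153600
  k2 = f(0.490000, -1.504736) = 0.385770
  p ← -1.580000 + (0.49/2)·(0.153600 + 0.385770) = -1.447854
t=0.490000, p=-1.447854:
  k1 = f(0.490000, -1.447854) = 0.553717
  k2 = f(0.980000, -1.176533) = 1.265770
  p ← -1.447854 + (0.49/2)·(0.553717 + 1.265770) = -1.002080
p(0.98) ≈ -1.0021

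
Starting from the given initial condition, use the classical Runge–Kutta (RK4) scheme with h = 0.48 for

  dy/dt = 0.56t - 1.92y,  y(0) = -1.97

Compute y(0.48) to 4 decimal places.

-0.7440

RK4: k1 = f(t_n, y_n); k2 = f(t_n + h/2, y_n + (h/2)·k1); k3 = f(t_n + h/2, y_n + (h/2)·k2); k4 = f(t_n + h, y_n + h·k3); y_{n+1} = y_n + (h/6)·(k1 + 2k2 + 2k3 + k4).
t=0.000000, y=-1.970000:
  k1 = f(0.000000, -1.970000) = 3.782400
  k2 = f(0.240000, -1.062224) = 2.173870
  k3 = f(0.240000, -1.448271) = 2.915081
  k4 = f(0.480000, -0.570761) = 1.364662
  y ← -1.970000 + (0.48/6)·(k1 + 2k2 + 2k3 + k4) = -0.744003
y(0.48) ≈ -0.7440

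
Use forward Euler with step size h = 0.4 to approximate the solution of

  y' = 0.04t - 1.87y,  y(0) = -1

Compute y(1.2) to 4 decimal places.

-0.0016

Euler: y_{n+1} = y_n + h·f(t_n, y_n).
t=0.000000, y=-1.000000: f=1.870000 → y ← -1.000000 + 0.4·1.870000 = -0.252000
t=0.400000, y=-0.252000: f=0.487240 → y ← -0.252000 + 0.4·0.487240 = -0.057104
t=0.800000, y=-0.057104: f=0.138784 → y ← -0.057104 + 0.4·0.138784 = -0.001590
y(1.2) ≈ -0.0016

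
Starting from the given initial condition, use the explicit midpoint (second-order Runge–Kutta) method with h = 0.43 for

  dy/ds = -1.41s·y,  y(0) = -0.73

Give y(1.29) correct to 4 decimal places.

-0.2171

Midpoint: k1 = f(s_n, y_n); k2 = f(s_n + h/2, y_n + (h/2)·k1); y_{n+1} = y_n + h·k2.
s=0.000000, y=-0.730000:
  k1 = f(0.000000, -0.730000) = 0.000000
  k2 = f(0.215000, -0.730000) = 0.221299
  y ← -0.730000 + 0.43·0.221299 = -0.634841
s=0.430000, y=-0.634841:
  k1 = f(0.430000, -0.634841) = 0.384904
  k2 = f(0.645000, -0.552087) = 0.502095
  y ← -0.634841 + 0.43·0.502095 = -0.418940
s=0.860000, y=-0.418940:
  k1 = f(0.860000, -0.418940) = 0.508007
  k2 = f(1.075000, -0.309719) = 0.469456
  y ← -0.418940 + 0.43·0.469456 = -0.217074
y(1.29) ≈ -0.2171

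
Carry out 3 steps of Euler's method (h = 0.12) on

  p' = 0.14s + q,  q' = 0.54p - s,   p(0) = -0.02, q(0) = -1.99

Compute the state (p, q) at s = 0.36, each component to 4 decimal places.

Euler on (p,q): p_{n+1} = p_n + h·p', q_{n+1} = q_n + h·q'.
0.000000: (-0.020000, -1.990000); f=(-1.990000, -0.010800) → (-0.258800, -1.991296)
0.120000: (-0.258800, -1.991296); f=(-1.974496, -0.259752) → (-0.495740, -2.022466)
0.240000: (-0.495740, -2.022466); f=(-1.988866, -0.507699) → (-0.734403, -2.083390)
(p(0.36), q(0.36)) ≈ (-0.7344, -2.0834)

-0.7344, -2.0834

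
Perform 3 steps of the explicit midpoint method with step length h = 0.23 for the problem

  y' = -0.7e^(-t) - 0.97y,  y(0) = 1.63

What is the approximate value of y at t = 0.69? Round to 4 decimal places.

Midpoint: k1 = f(t_n, y_n); k2 = f(t_n + h/2, y_n + (h/2)·k1); y_{n+1} = y_n + h·k2.
t=0.000000, y=1.630000:
  k1 = f(0.000000, 1.630000) = -2.281100
  k2 = f(0.115000, 1.367673) = -1.950600
  y ← 1.630000 + 0.23·(-1.950600) = 1.181362
t=0.230000, y=1.181362:
  k1 = f(0.230000, 1.181362) = -1.702095
  k2 = f(0.345000, 0.985621) = -1.451807
  y ← 1.181362 + 0.23·(-1.451807) = 0.847447
t=0.460000, y=0.847447:
  k1 = f(0.460000, 0.847447) = -1.263922
  k2 = f(0.575000, 0.702096) = -1.074926
  y ← 0.847447 + 0.23·(-1.074926) = 0.600214
y(0.69) ≈ 0.6002

0.6002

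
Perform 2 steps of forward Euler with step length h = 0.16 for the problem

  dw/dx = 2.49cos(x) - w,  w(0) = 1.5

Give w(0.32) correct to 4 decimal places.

Euler: w_{n+1} = w_n + h·f(x_n, w_n).
x=0.000000, w=1.500000: f=0.990000 → w ← 1.500000 + 0.16·0.990000 = 1.658400
x=0.160000, w=1.658400: f=0.799796 → w ← 1.658400 + 0.16·0.799796 = 1.786367
w(0.32) ≈ 1.7864

1.7864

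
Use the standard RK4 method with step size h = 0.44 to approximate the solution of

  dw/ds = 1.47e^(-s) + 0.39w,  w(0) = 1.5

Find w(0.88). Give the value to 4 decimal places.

3.1661

RK4: k1 = f(s_n, w_n); k2 = f(s_n + h/2, w_n + (h/2)·k1); k3 = f(s_n + h/2, w_n + (h/2)·k2); k4 = f(s_n + h, w_n + h·k3); w_{n+1} = w_n + (h/6)·(k1 + 2k2 + 2k3 + k4).
s=0.000000, w=1.500000:
  k1 = f(0.000000, 1.500000) = 2.055000
  k2 = f(0.220000, 1.952100) = 1.941022
  k3 = f(0.220000, 1.927025) = 1.931242
  k4 = f(0.440000, 2.349747) = 1.863135
  w ← 1.500000 + (0.44/6)·(k1 + 2k2 + 2k3 + k4) = 2.355262
s=0.440000, w=2.355262:
  k1 = f(0.440000, 2.355262) = 1.865286
  k2 = f(0.660000, 2.765625) = 1.838365
  k3 = f(0.660000, 2.759702) = 1.836055
  k4 = f(0.880000, 3.163126) = 1.843350
  w ← 2.355262 + (0.44/6)·(k1 + 2k2 + 2k3 + k4) = 3.166144
w(0.88) ≈ 3.1661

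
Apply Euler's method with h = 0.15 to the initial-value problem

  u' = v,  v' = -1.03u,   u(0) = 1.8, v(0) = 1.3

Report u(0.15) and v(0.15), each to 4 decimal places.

1.9950, 1.0219

Euler on (u,v): u_{n+1} = u_n + h·u', v_{n+1} = v_n + h·v'.
0.000000: (1.800000, 1.300000); f=(1.300000, -1.854000) → (1.995000, 1.021900)
(u(0.15), v(0.15)) ≈ (1.9950, 1.0219)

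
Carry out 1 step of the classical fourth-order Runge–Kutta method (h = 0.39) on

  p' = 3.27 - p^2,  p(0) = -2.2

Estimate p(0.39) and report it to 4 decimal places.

RK4: k1 = f(t_n, p_n); k2 = f(t_n + h/2, p_n + (h/2)·k1); k3 = f(t_n + h/2, p_n + (h/2)·k2); k4 = f(t_n + h, p_n + h·k3); p_{n+1} = p_n + (h/6)·(k1 + 2k2 + 2k3 + k4).
t=0.000000, p=-2.200000:
  k1 = f(0.000000, -2.200000) = -1.570000
  k2 = f(0.195000, -2.506150) = -3.010788
  k3 = f(0.195000, -2.787104) = -4.497947
  k4 = f(0.390000, -3.954199) = -12.365691
  p ← -2.200000 + (0.39/6)·(k1 + 2k2 + 2k3 + k4) = -4.081955
p(0.39) ≈ -4.0820

-4.0820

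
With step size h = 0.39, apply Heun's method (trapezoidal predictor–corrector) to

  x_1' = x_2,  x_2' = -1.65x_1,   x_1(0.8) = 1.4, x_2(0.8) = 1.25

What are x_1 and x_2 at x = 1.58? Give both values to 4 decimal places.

Heun on (x_1,x_2): k1 = f(x_n, state_n); k2 = f(x_n + h, state_n + h·k1); state_{n+1} = state_n + (h/2)·(k1 + k2).
0.800000: (1.400000, 1.250000)
  k1 = (1.250000, -2.310000)
  predictor → (1.887500, 0.349100)
  k2 = (0.349100, -3.114375)
  → (1.711824, 0.192247)
1.190000: (1.711824, 0.192247)
  k1 = (0.192247, -2.824510)
  predictor → (1.786801, -0.909312)
  k2 = (-0.909312, -2.948221)
  → (1.571997, -0.933436)
(x_1(1.58), x_2(1.58)) ≈ (1.5720, -0.9334)

1.5720, -0.9334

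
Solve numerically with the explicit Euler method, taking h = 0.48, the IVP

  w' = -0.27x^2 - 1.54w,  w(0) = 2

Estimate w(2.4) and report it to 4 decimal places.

-0.5541

Euler: w_{n+1} = w_n + h·f(x_n, w_n).
x=0.000000, w=2.000000: f=-3.080000 → w ← 2.000000 + 0.48·(-3.080000) = 0.521600
x=0.480000, w=0.521600: f=-0.865472 → w ← 0.521600 + 0.48·(-0.865472) = 0.106173
x=0.960000, w=0.106173: f=-0.412339 → w ← 0.106173 + 0.48·(-0.412339) = -0.091749
x=1.440000, w=-0.091749: f=-0.418578 → w ← -0.091749 + 0.48·(-0.418578) = -0.292667
x=1.920000, w=-0.292667: f=-0.544621 → w ← -0.292667 + 0.48·(-0.544621) = -0.554085
w(2.4) ≈ -0.5541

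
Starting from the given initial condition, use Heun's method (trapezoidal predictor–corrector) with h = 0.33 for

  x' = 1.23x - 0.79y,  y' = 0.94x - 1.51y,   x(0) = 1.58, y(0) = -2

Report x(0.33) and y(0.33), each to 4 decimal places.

Heun on (x,y): k1 = f(t_n, state_n); k2 = f(t_n + h, state_n + h·k1); state_{n+1} = state_n + (h/2)·(k1 + k2).
0.000000: (1.580000, -2.000000)
  k1 = (3.523400, 4.505200)
  predictor → (2.742722, -0.513284)
  k2 = (3.779042, 3.353218)
  → (2.784903, -0.703361)
(x(0.33), y(0.33)) ≈ (2.7849, -0.7034)

2.7849, -0.7034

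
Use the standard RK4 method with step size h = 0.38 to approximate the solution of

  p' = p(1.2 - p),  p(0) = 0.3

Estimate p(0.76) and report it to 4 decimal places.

0.5442

RK4: k1 = f(t_n, p_n); k2 = f(t_n + h/2, p_n + (h/2)·k1); k3 = f(t_n + h/2, p_n + (h/2)·k2); k4 = f(t_n + h, p_n + h·k3); p_{n+1} = p_n + (h/6)·(k1 + 2k2 + 2k3 + k4).
t=0.000000, p=0.300000:
  k1 = f(0.000000, 0.300000) = 0.270000
  k2 = f(0.190000, 0.351300) = 0.298148
  k3 = f(0.190000, 0.356648) = 0.300780
  k4 = f(0.380000, 0.414296) = 0.325514
  p ← 0.300000 + (0.38/6)·(k1 + 2k2 + 2k3 + k4) = 0.413580
t=0.380000, p=0.413580:
  k1 = f(0.380000, 0.413580) = 0.325248
  k2 = f(0.570000, 0.475377) = 0.344469
  k3 = f(0.570000, 0.479029) = 0.345366
  k4 = f(0.760000, 0.544819) = 0.356955
  p ← 0.413580 + (0.38/6)·(k1 + 2k2 + 2k3 + k4) = 0.544165
p(0.76) ≈ 0.5442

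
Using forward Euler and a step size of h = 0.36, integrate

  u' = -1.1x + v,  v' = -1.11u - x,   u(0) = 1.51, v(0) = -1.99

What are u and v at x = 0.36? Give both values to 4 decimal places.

0.7936, -2.5934

Euler on (u,v): u_{n+1} = u_n + h·u', v_{n+1} = v_n + h·v'.
0.000000: (1.510000, -1.990000); f=(-1.990000, -1.676100) → (0.793600, -2.593396)
(u(0.36), v(0.36)) ≈ (0.7936, -2.5934)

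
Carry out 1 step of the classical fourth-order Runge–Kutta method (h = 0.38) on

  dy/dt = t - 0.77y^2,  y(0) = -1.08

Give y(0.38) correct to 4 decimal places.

RK4: k1 = f(t_n, y_n); k2 = f(t_n + h/2, y_n + (h/2)·k1); k3 = f(t_n + h/2, y_n + (h/2)·k2); k4 = f(t_n + h, y_n + h·k3); y_{n+1} = y_n + (h/6)·(k1 + 2k2 + 2k3 + k4).
t=0.000000, y=-1.080000:
  k1 = f(0.000000, -1.080000) = -0.898128
  k2 = f(0.190000, -1.250644) = -1.014366
  k3 = f(0.190000, -1.272729) = -1.057277
  k4 = f(0.380000, -1.481765) = -1.310634
  y ← -1.080000 + (0.38/6)·(k1 + 2k2 + 2k3 + k4) = -1.482296
y(0.38) ≈ -1.4823

-1.4823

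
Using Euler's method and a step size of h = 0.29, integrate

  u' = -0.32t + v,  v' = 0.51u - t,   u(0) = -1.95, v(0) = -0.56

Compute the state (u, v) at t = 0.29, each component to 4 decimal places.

Euler on (u,v): u_{n+1} = u_n + h·u', v_{n+1} = v_n + h·v'.
0.000000: (-1.950000, -0.560000); f=(-0.560000, -0.994500) → (-2.112400, -0.848405)
(u(0.29), v(0.29)) ≈ (-2.1124, -0.8484)

-2.1124, -0.8484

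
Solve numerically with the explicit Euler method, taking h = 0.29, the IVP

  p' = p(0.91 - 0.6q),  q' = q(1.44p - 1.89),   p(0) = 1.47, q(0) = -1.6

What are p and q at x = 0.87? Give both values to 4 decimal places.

5.9403, -4.6019

Euler on (p,q): p_{n+1} = p_n + h·p', q_{n+1} = q_n + h·q'.
0.000000: (1.470000, -1.600000); f=(2.748900, -0.362880) → (2.267181, -1.705235)
0.290000: (2.267181, -1.705235); f=(4.382781, -2.344256) → (3.538187, -2.385069)
0.580000: (3.538187, -2.385069); f=(8.283044, -7.644124) → (5.940270, -4.601865)
(p(0.87), q(0.87)) ≈ (5.9403, -4.6019)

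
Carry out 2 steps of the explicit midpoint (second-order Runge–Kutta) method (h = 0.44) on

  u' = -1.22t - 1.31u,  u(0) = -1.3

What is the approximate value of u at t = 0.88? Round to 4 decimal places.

Midpoint: k1 = f(t_n, u_n); k2 = f(t_n + h/2, u_n + (h/2)·k1); u_{n+1} = u_n + h·k2.
t=0.000000, u=-1.300000:
  k1 = f(0.000000, -1.300000) = 1.703000
  k2 = f(0.220000, -0.925340) = 0.943795
  u ← -1.300000 + 0.44·0.943795 = -0.884730
t=0.440000, u=-0.884730:
  k1 = f(0.440000, -0.884730) = 0.622196
  k2 = f(0.660000, -0.747847) = 0.174479
  u ← -0.884730 + 0.44·0.174479 = -0.807959
u(0.88) ≈ -0.8080

-0.8080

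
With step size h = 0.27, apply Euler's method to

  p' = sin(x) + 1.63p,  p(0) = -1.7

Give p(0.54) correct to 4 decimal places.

-3.4536

Euler: p_{n+1} = p_n + h·f(x_n, p_n).
x=0.000000, p=-1.700000: f=-2.771000 → p ← -1.700000 + 0.27·(-2.771000) = -2.448170
x=0.270000, p=-2.448170: f=-3.723786 → p ← -2.448170 + 0.27·(-3.723786) = -3.453592
p(0.54) ≈ -3.4536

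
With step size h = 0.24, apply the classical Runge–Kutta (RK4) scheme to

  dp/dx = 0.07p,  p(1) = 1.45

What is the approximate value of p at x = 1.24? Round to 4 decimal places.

RK4: k1 = f(x_n, p_n); k2 = f(x_n + h/2, p_n + (h/2)·k1); k3 = f(x_n + h/2, p_n + (h/2)·k2); k4 = f(x_n + h, p_n + h·k3); p_{n+1} = p_n + (h/6)·(k1 + 2k2 + 2k3 + k4).
x=1.000000, p=1.450000:
  k1 = f(1.000000, 1.450000) = 0.101500
  k2 = f(1.120000, 1.462180) = 0.102353
  k3 = f(1.120000, 1.462282) = 0.102360
  k4 = f(1.240000, 1.474566) = 0.103220
  p ← 1.450000 + (0.24/6)·(k1 + 2k2 + 2k3 + k4) = 1.474566
p(1.24) ≈ 1.4746

1.4746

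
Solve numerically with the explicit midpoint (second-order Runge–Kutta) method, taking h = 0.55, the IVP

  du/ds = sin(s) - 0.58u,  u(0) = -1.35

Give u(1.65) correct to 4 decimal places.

0.2742

Midpoint: k1 = f(s_n, u_n); k2 = f(s_n + h/2, u_n + (h/2)·k1); u_{n+1} = u_n + h·k2.
s=0.000000, u=-1.350000:
  k1 = f(0.000000, -1.350000) = 0.783000
  k2 = f(0.275000, -1.134675) = 0.929658
  u ← -1.350000 + 0.55·0.929658 = -0.838688
s=0.550000, u=-0.838688:
  k1 = f(0.550000, -0.838688) = 1.009126
  k2 = f(0.825000, -0.561178) = 1.060031
  u ← -0.838688 + 0.55·1.060031 = -0.255671
s=1.100000, u=-0.255671:
  k1 = f(1.100000, -0.255671) = 1.039496
  k2 = f(1.375000, 0.030191) = 0.963382
  u ← -0.255671 + 0.55·0.963382 = 0.274190
u(1.65) ≈ 0.2742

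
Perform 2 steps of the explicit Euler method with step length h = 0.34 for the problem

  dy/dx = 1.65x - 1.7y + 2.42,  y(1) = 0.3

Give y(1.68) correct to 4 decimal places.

2.2119

Euler: y_{n+1} = y_n + h·f(x_n, y_n).
x=1.000000, y=0.300000: f=3.560000 → y ← 0.300000 + 0.34·3.560000 = 1.510400
x=1.340000, y=1.510400: f=2.063320 → y ← 1.510400 + 0.34·2.063320 = 2.211929
y(1.68) ≈ 2.2119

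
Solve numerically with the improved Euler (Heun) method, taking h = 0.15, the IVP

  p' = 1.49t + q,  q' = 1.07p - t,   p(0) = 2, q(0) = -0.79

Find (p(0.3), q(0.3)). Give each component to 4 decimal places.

Heun on (p,q): k1 = f(t_n, state_n); k2 = f(t_n + h, state_n + h·k1); state_{n+1} = state_n + (h/2)·(k1 + k2).
0.000000: (2.000000, -0.790000)
  k1 = (-0.790000, 2.140000)
  predictor → (1.881500, -0.469000)
  k2 = (-0.245500, 1.863205)
  → (1.922338, -0.489760)
0.150000: (1.922338, -0.489760)
  k1 = (-0.266260, 1.906901)
  predictor → (1.882399, -0.203724)
  k2 = (0.243276, 1.714166)
  → (1.920614, -0.218180)
(p(0.3), q(0.3)) ≈ (1.9206, -0.2182)

1.9206, -0.2182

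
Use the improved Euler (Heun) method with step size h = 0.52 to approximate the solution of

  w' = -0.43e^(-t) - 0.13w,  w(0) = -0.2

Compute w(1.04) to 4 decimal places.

-0.4358

Heun: k1 = f(t_n, w_n); k2 = f(t_n + h, w_n + h·k1); w_{n+1} = w_n + (h/2)·(k1 + k2).
t=0.000000, w=-0.200000:
  k1 = f(0.000000, -0.200000) = -0.404000
  k2 = f(0.520000, -0.410080) = -0.202333
  w ← -0.200000 + (0.52/2)·(-0.404000 + (-0.202333)) = -0.357647
t=0.520000, w=-0.357647:
  k1 = f(0.520000, -0.357647) = -0.209150
  k2 = f(1.040000, -0.466405) = -0.091353
  w ← -0.357647 + (0.52/2)·(-0.209150 + (-0.091353)) = -0.435777
w(1.04) ≈ -0.4358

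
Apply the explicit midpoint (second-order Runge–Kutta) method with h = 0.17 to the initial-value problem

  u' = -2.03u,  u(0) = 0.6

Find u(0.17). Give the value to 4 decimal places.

0.4287

Midpoint: k1 = f(x_n, u_n); k2 = f(x_n + h/2, u_n + (h/2)·k1); u_{n+1} = u_n + h·k2.
x=0.000000, u=0.600000:
  k1 = f(0.000000, 0.600000) = -1.218000
  k2 = f(0.085000, 0.496470) = -1.007834
  u ← 0.600000 + 0.17·(-1.007834) = 0.428668
u(0.17) ≈ 0.4287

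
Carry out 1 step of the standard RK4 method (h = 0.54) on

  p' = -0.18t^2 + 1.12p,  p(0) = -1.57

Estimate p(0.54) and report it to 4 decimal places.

-2.8844

RK4: k1 = f(t_n, p_n); k2 = f(t_n + h/2, p_n + (h/2)·k1); k3 = f(t_n + h/2, p_n + (h/2)·k2); k4 = f(t_n + h, p_n + h·k3); p_{n+1} = p_n + (h/6)·(k1 + 2k2 + 2k3 + k4).
t=0.000000, p=-1.570000:
  k1 = f(0.000000, -1.570000) = -1.758400
  k2 = f(0.270000, -2.044768) = -2.303262
  k3 = f(0.270000, -2.191881) = -2.468028
  k4 = f(0.540000, -2.902735) = -3.303552
  p ← -1.570000 + (0.54/6)·(k1 + 2k2 + 2k3 + k4) = -2.884408
p(0.54) ≈ -2.8844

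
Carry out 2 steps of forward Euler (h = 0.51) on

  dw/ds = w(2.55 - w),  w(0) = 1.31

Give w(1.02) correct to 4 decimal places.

2.5873

Euler: w_{n+1} = w_n + h·f(s_n, w_n).
s=0.000000, w=1.310000: f=1.624400 → w ← 1.310000 + 0.51·1.624400 = 2.138444
s=0.510000, w=2.138444: f=0.880089 → w ← 2.138444 + 0.51·0.880089 = 2.587290
w(1.02) ≈ 2.5873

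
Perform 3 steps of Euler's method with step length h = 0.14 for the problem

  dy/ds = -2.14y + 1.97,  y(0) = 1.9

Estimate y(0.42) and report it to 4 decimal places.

Euler: y_{n+1} = y_n + h·f(s_n, y_n).
s=0.000000, y=1.900000: f=-2.096000 → y ← 1.900000 + 0.14·(-2.096000) = 1.606560
s=0.140000, y=1.606560: f=-1.468038 → y ← 1.606560 + 0.14·(-1.468038) = 1.401035
s=0.280000, y=1.401035: f=-1.028214 → y ← 1.401035 + 0.14·(-1.028214) = 1.257085
y(0.42) ≈ 1.2571

1.2571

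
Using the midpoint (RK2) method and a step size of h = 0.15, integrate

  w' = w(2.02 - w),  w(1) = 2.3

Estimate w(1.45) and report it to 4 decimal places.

Midpoint: k1 = f(s_n, w_n); k2 = f(s_n + h/2, w_n + (h/2)·k1); w_{n+1} = w_n + h·k2.
s=1.000000, w=2.300000:
  k1 = f(1.000000, 2.300000) = -0.644000
  k2 = f(1.075000, 2.251700) = -0.521719
  w ← 2.300000 + 0.15·(-0.521719) = 2.221742
s=1.150000, w=2.221742:
  k1 = f(1.150000, 2.221742) = -0.448219
  k2 = f(1.225000, 2.188126) = -0.367880
  w ← 2.221742 + 0.15·(-0.367880) = 2.166560
s=1.300000, w=2.166560:
  k1 = f(1.300000, 2.166560) = -0.317531
  k2 = f(1.375000, 2.142745) = -0.263012
  w ← 2.166560 + 0.15·(-0.263012) = 2.127108
w(1.45) ≈ 2.1271

2.1271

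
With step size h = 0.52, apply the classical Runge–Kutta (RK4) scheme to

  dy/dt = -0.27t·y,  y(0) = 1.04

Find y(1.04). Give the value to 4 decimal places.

RK4: k1 = f(t_n, y_n); k2 = f(t_n + h/2, y_n + (h/2)·k1); k3 = f(t_n + h/2, y_n + (h/2)·k2); k4 = f(t_n + h, y_n + h·k3); y_{n+1} = y_n + (h/6)·(k1 + 2k2 + 2k3 + k4).
t=0.000000, y=1.040000:
  k1 = f(0.000000, 1.040000) = 0.000000
  k2 = f(0.260000, 1.040000) = -0.073008
  k3 = f(0.260000, 1.021018) = -0.071675
  k4 = f(0.520000, 1.002729) = -0.140783
  y ← 1.040000 + (0.52/6)·(k1 + 2k2 + 2k3 + k4) = 1.002720
t=0.520000, y=1.002720:
  k1 = f(0.520000, 1.002720) = -0.140782
  k2 = f(0.780000, 0.966117) = -0.203464
  k3 = f(0.780000, 0.949820) = -0.200032
  k4 = f(1.040000, 0.898704) = -0.252356
  y ← 1.002720 + (0.52/6)·(k1 + 2k2 + 2k3 + k4) = 0.898709
y(1.04) ≈ 0.8987

0.8987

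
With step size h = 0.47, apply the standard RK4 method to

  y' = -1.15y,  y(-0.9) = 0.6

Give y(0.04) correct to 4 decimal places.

0.2038

RK4: k1 = f(x_n, y_n); k2 = f(x_n + h/2, y_n + (h/2)·k1); k3 = f(x_n + h/2, y_n + (h/2)·k2); k4 = f(x_n + h, y_n + h·k3); y_{n+1} = y_n + (h/6)·(k1 + 2k2 + 2k3 + k4).
x=-0.900000, y=0.600000:
  k1 = f(-0.900000, 0.600000) = -0.690000
  k2 = f(-0.665000, 0.437850) = -0.503527
  k3 = f(-0.665000, 0.481671) = -0.553922
  k4 = f(-0.430000, 0.339657) = -0.390605
  y ← 0.600000 + (0.47/6)·(k1 + 2k2 + 2k3 + k4) = 0.349686
x=-0.430000, y=0.349686:
  k1 = f(-0.430000, 0.349686) = -0.402138
  k2 = f(-0.195000, 0.255183) = -0.293460
  k3 = f(-0.195000, 0.280722) = -0.322831
  k4 = f(0.040000, 0.197955) = -0.227648
  y ← 0.349686 + (0.47/6)·(k1 + 2k2 + 2k3 + k4) = 0.203800
y(0.04) ≈ 0.2038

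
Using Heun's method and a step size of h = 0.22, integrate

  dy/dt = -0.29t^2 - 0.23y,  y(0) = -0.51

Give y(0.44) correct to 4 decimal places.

-0.4700

Heun: k1 = f(t_n, y_n); k2 = f(t_n + h, y_n + h·k1); y_{n+1} = y_n + (h/2)·(k1 + k2).
t=0.000000, y=-0.510000:
  k1 = f(0.000000, -0.510000) = 0.117300
  k2 = f(0.220000, -0.484194) = 0.097329
  y ← -0.510000 + (0.22/2)·(0.117300 + 0.097329) = -0.486391
t=0.220000, y=-0.486391:
  k1 = f(0.220000, -0.486391) = 0.097834
  k2 = f(0.440000, -0.464867) = 0.050776
  y ← -0.486391 + (0.22/2)·(0.097834 + 0.050776) = -0.470044
y(0.44) ≈ -0.4700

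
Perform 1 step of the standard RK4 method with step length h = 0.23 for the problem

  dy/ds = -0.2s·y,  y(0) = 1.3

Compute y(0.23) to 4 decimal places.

1.2931

RK4: k1 = f(s_n, y_n); k2 = f(s_n + h/2, y_n + (h/2)·k1); k3 = f(s_n + h/2, y_n + (h/2)·k2); k4 = f(s_n + h, y_n + h·k3); y_{n+1} = y_n + (h/6)·(k1 + 2k2 + 2k3 + k4).
s=0.000000, y=1.300000:
  k1 = f(0.000000, 1.300000) = 0.000000
  k2 = f(0.115000, 1.300000) = -0.029900
  k3 = f(0.115000, 1.296562) = -0.029821
  k4 = f(0.230000, 1.293141) = -0.059484
  y ← 1.300000 + (0.23/6)·(k1 + 2k2 + 2k3 + k4) = 1.293141
y(0.23) ≈ 1.2931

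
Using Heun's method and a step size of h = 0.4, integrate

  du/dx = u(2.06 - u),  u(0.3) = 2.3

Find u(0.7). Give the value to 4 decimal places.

Heun: k1 = f(x_n, u_n); k2 = f(x_n + h, u_n + h·k1); u_{n+1} = u_n + (h/2)·(k1 + k2).
x=0.300000, u=2.300000:
  k1 = f(0.300000, 2.300000) = -0.552000
  k2 = f(0.700000, 2.079200) = -0.039921
  u ← 2.300000 + (0.4/2)·(-0.552000 + (-0.039921)) = 2.181616
u(0.7) ≈ 2.1816

2.1816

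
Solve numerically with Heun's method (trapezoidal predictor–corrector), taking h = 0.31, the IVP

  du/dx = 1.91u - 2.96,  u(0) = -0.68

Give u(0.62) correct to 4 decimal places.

-5.4152

Heun: k1 = f(x_n, u_n); k2 = f(x_n + h, u_n + h·k1); u_{n+1} = u_n + (h/2)·(k1 + k2).
x=0.000000, u=-0.680000:
  k1 = f(0.000000, -0.680000) = -4.258800
  k2 = f(0.310000, -2.000228) = -6.780435
  u ← -0.680000 + (0.31/2)·(-4.258800 + (-6.780435)) = -2.391081
x=0.310000, u=-2.391081:
  k1 = f(0.310000, -2.391081) = -7.526966
  k2 = f(0.620000, -4.724441) = -11.983682
  u ← -2.391081 + (0.31/2)·(-7.526966 + (-11.983682)) = -5.415232
u(0.62) ≈ -5.4152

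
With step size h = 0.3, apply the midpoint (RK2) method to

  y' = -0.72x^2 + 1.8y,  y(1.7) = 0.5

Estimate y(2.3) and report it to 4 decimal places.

Midpoint: k1 = f(x_n, y_n); k2 = f(x_n + h/2, y_n + (h/2)·k1); y_{n+1} = y_n + h·k2.
x=1.700000, y=0.500000:
  k1 = f(1.700000, 0.500000) = -1.180800
  k2 = f(1.850000, 0.322880) = -1.883016
  y ← 0.500000 + 0.3·(-1.883016) = -0.064905
x=2.000000, y=-0.064905:
  k1 = f(2.000000, -0.064905) = -2.996829
  k2 = f(2.150000, -0.514429) = -4.254172
  y ← -0.064905 + 0.3·(-4.254172) = -1.341157
y(2.3) ≈ -1.3412

-1.3412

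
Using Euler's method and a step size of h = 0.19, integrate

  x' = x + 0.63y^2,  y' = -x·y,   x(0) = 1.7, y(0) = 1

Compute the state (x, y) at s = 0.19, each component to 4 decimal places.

Euler on (x,y): x_{n+1} = x_n + h·x', y_{n+1} = y_n + h·y'.
0.000000: (1.700000, 1.000000); f=(2.330000, -1.700000) → (2.142700, 0.677000)
(x(0.19), y(0.19)) ≈ (2.1427, 0.6770)

2.1427, 0.6770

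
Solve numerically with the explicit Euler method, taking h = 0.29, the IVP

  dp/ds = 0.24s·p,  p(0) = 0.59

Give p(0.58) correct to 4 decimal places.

Euler: p_{n+1} = p_n + h·f(s_n, p_n).
s=0.000000, p=0.590000: f=0.000000 → p ← 0.590000 + 0.29·0.000000 = 0.590000
s=0.290000, p=0.590000: f=0.041064 → p ← 0.590000 + 0.29·0.041064 = 0.601909
p(0.58) ≈ 0.6019

0.6019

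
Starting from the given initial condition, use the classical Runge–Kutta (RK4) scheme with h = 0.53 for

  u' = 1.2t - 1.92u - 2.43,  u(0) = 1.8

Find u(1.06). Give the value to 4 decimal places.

RK4: k1 = f(t_n, u_n); k2 = f(t_n + h/2, u_n + (h/2)·k1); k3 = f(t_n + h/2, u_n + (h/2)·k2); k4 = f(t_n + h, u_n + h·k3); u_{n+1} = u_n + (h/6)·(k1 + 2k2 + 2k3 + k4).
t=0.000000, u=1.800000:
  k1 = f(0.000000, 1.800000) = -5.886000
  k2 = f(0.265000, 0.240210) = -2.573203
  k3 = f(0.265000, 1.118101) = -4.258754
  k4 = f(0.530000, -0.457140) = -0.916292
  u ← 1.800000 + (0.53/6)·(k1 + 2k2 + 2k3 + k4) = -0.007848
t=0.530000, u=-0.007848:
  k1 = f(0.530000, -0.007848) = -1.778931
  k2 = f(0.795000, -0.479265) = -0.555811
  k3 = f(0.795000, -0.155138) = -1.178135
  k4 = f(1.060000, -0.632260) = 0.055938
  u ← -0.007848 + (0.53/6)·(k1 + 2k2 + 2k3 + k4) = -0.466376
u(1.06) ≈ -0.4664

-0.4664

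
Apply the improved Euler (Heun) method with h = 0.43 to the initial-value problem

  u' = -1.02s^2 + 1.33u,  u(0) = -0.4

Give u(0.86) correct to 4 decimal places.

Heun: k1 = f(s_n, u_n); k2 = f(s_n + h, u_n + h·k1); u_{n+1} = u_n + (h/2)·(k1 + k2).
s=0.000000, u=-0.400000:
  k1 = f(0.000000, -0.400000) = -0.532000
  k2 = f(0.430000, -0.628760) = -1.024849
  u ← -0.400000 + (0.43/2)·(-0.532000 + (-1.024849)) = -0.734722
s=0.430000, u=-0.734722:
  k1 = f(0.430000, -0.734722) = -1.165779
  k2 = f(0.860000, -1.236007) = -2.398282
  u ← -0.734722 + (0.43/2)·(-1.165779 + (-2.398282)) = -1.500996
u(0.86) ≈ -1.5010

-1.5010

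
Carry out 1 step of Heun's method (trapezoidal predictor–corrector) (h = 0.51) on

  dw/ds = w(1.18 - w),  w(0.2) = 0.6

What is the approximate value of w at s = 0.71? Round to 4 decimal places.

Heun: k1 = f(s_n, w_n); k2 = f(s_n + h, w_n + h·k1); w_{n+1} = w_n + (h/2)·(k1 + k2).
s=0.200000, w=0.600000:
  k1 = f(0.200000, 0.600000) = 0.348000
  k2 = f(0.710000, 0.777480) = 0.312951
  w ← 0.600000 + (0.51/2)·(0.348000 + 0.312951) = 0.768543
w(0.71) ≈ 0.7685

0.7685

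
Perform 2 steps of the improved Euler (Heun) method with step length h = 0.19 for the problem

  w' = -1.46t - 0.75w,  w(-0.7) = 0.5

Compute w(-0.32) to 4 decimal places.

0.6151

Heun: k1 = f(t_n, w_n); k2 = f(t_n + h, w_n + h·k1); w_{n+1} = w_n + (h/2)·(k1 + k2).
t=-0.700000, w=0.500000:
  k1 = f(-0.700000, 0.500000) = 0.647000
  k2 = f(-0.510000, 0.622930) = 0.277403
  w ← 0.500000 + (0.19/2)·(0.647000 + 0.277403) = 0.587818
t=-0.510000, w=0.587818:
  k1 = f(-0.510000, 0.587818) = 0.303736
  k2 = f(-0.320000, 0.645528) = -0.016946
  w ← 0.587818 + (0.19/2)·(0.303736 + (-0.016946)) = 0.615063
w(-0.32) ≈ 0.6151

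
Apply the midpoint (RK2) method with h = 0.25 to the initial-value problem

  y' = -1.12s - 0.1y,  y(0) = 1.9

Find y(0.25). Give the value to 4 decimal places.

1.8181

Midpoint: k1 = f(s_n, y_n); k2 = f(s_n + h/2, y_n + (h/2)·k1); y_{n+1} = y_n + h·k2.
s=0.000000, y=1.900000:
  k1 = f(0.000000, 1.900000) = -0.190000
  k2 = f(0.125000, 1.876250) = -0.327625
  y ← 1.900000 + 0.25·(-0.327625) = 1.818094
y(0.25) ≈ 1.8181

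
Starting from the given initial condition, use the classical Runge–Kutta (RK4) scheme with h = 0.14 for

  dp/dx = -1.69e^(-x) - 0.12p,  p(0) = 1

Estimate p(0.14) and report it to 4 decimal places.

RK4: k1 = f(x_n, p_n); k2 = f(x_n + h/2, p_n + (h/2)·k1); k3 = f(x_n + h/2, p_n + (h/2)·k2); k4 = f(x_n + h, p_n + h·k3); p_{n+1} = p_n + (h/6)·(k1 + 2k2 + 2k3 + k4).
x=0.000000, p=1.000000:
  k1 = f(0.000000, 1.000000) = -1.810000
  k2 = f(0.070000, 0.873300) = -1.680542
  k3 = f(0.070000, 0.882362) = -1.681629
  k4 = f(0.140000, 0.764572) = -1.560964
  p ← 1.000000 + (0.14/6)·(k1 + 2k2 + 2k3 + k4) = 0.764443
p(0.14) ≈ 0.7644

0.7644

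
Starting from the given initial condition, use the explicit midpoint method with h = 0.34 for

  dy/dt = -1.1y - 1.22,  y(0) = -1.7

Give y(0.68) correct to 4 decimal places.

Midpoint: k1 = f(t_n, y_n); k2 = f(t_n + h/2, y_n + (h/2)·k1); y_{n+1} = y_n + h·k2.
t=0.000000, y=-1.700000:
  k1 = f(0.000000, -1.700000) = 0.650000
  k2 = f(0.170000, -1.589500) = 0.528450
  y ← -1.700000 + 0.34·0.528450 = -1.520327
t=0.340000, y=-1.520327:
  k1 = f(0.340000, -1.520327) = 0.452360
  k2 = f(0.510000, -1.443426) = 0.367768
  y ← -1.520327 + 0.34·0.367768 = -1.395286
y(0.68) ≈ -1.3953

-1.3953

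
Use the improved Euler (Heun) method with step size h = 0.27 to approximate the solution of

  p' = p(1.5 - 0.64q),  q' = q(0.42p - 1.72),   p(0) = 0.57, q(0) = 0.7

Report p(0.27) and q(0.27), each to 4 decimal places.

0.7726, 0.4800

Heun on (p,q): k1 = f(t_n, state_n); k2 = f(t_n + h, state_n + h·k1); state_{n+1} = state_n + (h/2)·(k1 + k2).
0.000000: (0.570000, 0.700000)
  k1 = (0.599640, -1.036420)
  predictor → (0.731903, 0.420167)
  k2 = (0.901041, -0.593528)
  → (0.772592, 0.479957)
(p(0.27), q(0.27)) ≈ (0.7726, 0.4800)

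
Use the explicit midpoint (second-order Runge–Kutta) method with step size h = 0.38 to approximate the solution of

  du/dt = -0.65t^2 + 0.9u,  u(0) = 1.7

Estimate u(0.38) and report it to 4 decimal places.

2.3719

Midpoint: k1 = f(t_n, u_n); k2 = f(t_n + h/2, u_n + (h/2)·k1); u_{n+1} = u_n + h·k2.
t=0.000000, u=1.700000:
  k1 = f(0.000000, 1.700000) = 1.530000
  k2 = f(0.190000, 1.990700) = 1.768165
  u ← 1.700000 + 0.38·1.768165 = 2.371903
u(0.38) ≈ 2.3719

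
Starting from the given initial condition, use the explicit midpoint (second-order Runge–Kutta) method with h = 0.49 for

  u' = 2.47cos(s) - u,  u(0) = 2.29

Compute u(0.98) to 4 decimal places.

2.0982

Midpoint: k1 = f(s_n, u_n); k2 = f(s_n + h/2, u_n + (h/2)·k1); u_{n+1} = u_n + h·k2.
s=0.000000, u=2.290000:
  k1 = f(0.000000, 2.290000) = 0.180000
  k2 = f(0.245000, 2.334100) = 0.062139
  u ← 2.290000 + 0.49·0.062139 = 2.320448
s=0.490000, u=2.320448:
  k1 = f(0.490000, 2.320448) = -0.141086
  k2 = f(0.735000, 2.285882) = -0.453560
  u ← 2.320448 + 0.49·(-0.453560) = 2.098204
u(0.98) ≈ 2.0982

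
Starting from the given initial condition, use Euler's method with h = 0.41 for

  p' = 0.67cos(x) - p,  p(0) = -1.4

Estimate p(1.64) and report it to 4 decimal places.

Euler: p_{n+1} = p_n + h·f(x_n, p_n).
x=0.000000, p=-1.400000: f=2.070000 → p ← -1.400000 + 0.41·2.070000 = -0.551300
x=0.410000, p=-0.551300: f=1.165771 → p ← -0.551300 + 0.41·1.165771 = -0.073334
x=0.820000, p=-0.073334: f=0.530422 → p ← -0.073334 + 0.41·0.530422 = 0.144139
x=1.230000, p=0.144139: f=0.079800 → p ← 0.144139 + 0.41·0.079800 = 0.176857
p(1.64) ≈ 0.1769

0.1769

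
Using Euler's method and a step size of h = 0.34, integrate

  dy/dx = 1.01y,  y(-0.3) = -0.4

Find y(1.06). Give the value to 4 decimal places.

Euler: y_{n+1} = y_n + h·f(x_n, y_n).
x=-0.300000, y=-0.400000: f=-0.404000 → y ← -0.400000 + 0.34·(-0.404000) = -0.537360
x=0.040000, y=-0.537360: f=-0.542734 → y ← -0.537360 + 0.34·(-0.542734) = -0.721889
x=0.380000, y=-0.721889: f=-0.729108 → y ← -0.721889 + 0.34·(-0.729108) = -0.969786
x=0.720000, y=-0.969786: f=-0.979484 → y ← -0.969786 + 0.34·(-0.979484) = -1.302811
y(1.06) ≈ -1.3028

-1.3028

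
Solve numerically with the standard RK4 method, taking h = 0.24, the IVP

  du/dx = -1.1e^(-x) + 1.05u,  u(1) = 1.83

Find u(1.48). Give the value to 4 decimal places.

RK4: k1 = f(x_n, u_n); k2 = f(x_n + h/2, u_n + (h/2)·k1); k3 = f(x_n + h/2, u_n + (h/2)·k2); k4 = f(x_n + h, u_n + h·k3); u_{n+1} = u_n + (h/6)·(k1 + 2k2 + 2k3 + k4).
x=1.000000, u=1.830000:
  k1 = f(1.000000, 1.830000) = 1.516833
  k2 = f(1.120000, 2.012020) = 1.753713
  k3 = f(1.120000, 2.040446) = 1.783560
  k4 = f(1.240000, 2.258054) = 2.052635
  u ← 1.830000 + (0.24/6)·(k1 + 2k2 + 2k3 + k4) = 2.255761
x=1.240000, u=2.255761:
  k1 = f(1.240000, 2.255761) = 2.050226
  k2 = f(1.360000, 2.501788) = 2.344550
  k3 = f(1.360000, 2.537107) = 2.381635
  k4 = f(1.480000, 2.827353) = 2.718319
  u ← 2.255761 + (0.24/6)·(k1 + 2k2 + 2k3 + k4) = 2.824597
u(1.48) ≈ 2.8246

2.8246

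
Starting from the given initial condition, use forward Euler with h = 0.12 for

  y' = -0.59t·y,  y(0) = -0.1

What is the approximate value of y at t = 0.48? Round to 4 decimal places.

-0.0950

Euler: y_{n+1} = y_n + h·f(t_n, y_n).
t=0.000000, y=-0.100000: f=0.000000 → y ← -0.100000 + 0.12·0.000000 = -0.100000
t=0.120000, y=-0.100000: f=0.007080 → y ← -0.100000 + 0.12·0.007080 = -0.099150
t=0.240000, y=-0.099150: f=0.014040 → y ← -0.099150 + 0.12·0.014040 = -0.097466
t=0.360000, y=-0.097466: f=0.020702 → y ← -0.097466 + 0.12·0.020702 = -0.094981
y(0.48) ≈ -0.0950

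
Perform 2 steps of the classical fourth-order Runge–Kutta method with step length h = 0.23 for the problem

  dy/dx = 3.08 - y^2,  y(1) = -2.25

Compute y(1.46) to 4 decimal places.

RK4: k1 = f(x_n, y_n); k2 = f(x_n + h/2, y_n + (h/2)·k1); k3 = f(x_n + h/2, y_n + (h/2)·k2); k4 = f(x_n + h, y_n + h·k3); y_{n+1} = y_n + (h/6)·(k1 + 2k2 + 2k3 + k4).
x=1.000000, y=-2.250000:
  k1 = f(1.000000, -2.250000) = -1.982500
  k2 = f(1.115000, -2.477988) = -3.060422
  k3 = f(1.115000, -2.601949) = -3.690136
  k4 = f(1.230000, -3.098731) = -6.522136
  y ← -2.250000 + (0.23/6)·(k1 + 2k2 + 2k3 + k4) = -3.093554
x=1.230000, y=-3.093554:
  k1 = f(1.230000, -3.093554) = -6.490075
  k2 = f(1.345000, -3.839913) = -11.664928
  k3 = f(1.345000, -4.435021) = -16.589407
  k4 = f(1.460000, -6.909118) = -44.655905
  y ← -3.093554 + (0.23/6)·(k1 + 2k2 + 2k3 + k4) = -7.220315
y(1.46) ≈ -7.2203

-7.2203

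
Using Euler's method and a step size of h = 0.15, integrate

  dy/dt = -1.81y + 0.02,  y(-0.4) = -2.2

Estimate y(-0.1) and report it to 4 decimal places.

Euler: y_{n+1} = y_n + h·f(t_n, y_n).
t=-0.400000, y=-2.200000: f=4.002000 → y ← -2.200000 + 0.15·4.002000 = -1.599700
t=-0.250000, y=-1.599700: f=2.915457 → y ← -1.599700 + 0.15·2.915457 = -1.162381
y(-0.1) ≈ -1.1624

-1.1624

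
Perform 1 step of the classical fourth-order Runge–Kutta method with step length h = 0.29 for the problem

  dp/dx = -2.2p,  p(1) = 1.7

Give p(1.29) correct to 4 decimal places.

0.8995

RK4: k1 = f(x_n, p_n); k2 = f(x_n + h/2, p_n + (h/2)·k1); k3 = f(x_n + h/2, p_n + (h/2)·k2); k4 = f(x_n + h, p_n + h·k3); p_{n+1} = p_n + (h/6)·(k1 + 2k2 + 2k3 + k4).
x=1.000000, p=1.700000:
  k1 = f(1.000000, 1.700000) = -3.740000
  k2 = f(1.145000, 1.157700) = -2.546940
  k3 = f(1.145000, 1.330694) = -2.927526
  k4 = f(1.290000, 0.851017) = -1.872238
  p ← 1.700000 + (0.29/6)·(k1 + 2k2 + 2k3 + k4) = 0.899543
p(1.29) ≈ 0.8995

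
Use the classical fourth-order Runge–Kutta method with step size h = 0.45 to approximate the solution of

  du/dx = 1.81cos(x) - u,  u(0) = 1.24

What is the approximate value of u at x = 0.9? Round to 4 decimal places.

RK4: k1 = f(x_n, u_n); k2 = f(x_n + h/2, u_n + (h/2)·k1); k3 = f(x_n + h/2, u_n + (h/2)·k2); k4 = f(x_n + h, u_n + h·k3); u_{n+1} = u_n + (h/6)·(k1 + 2k2 + 2k3 + k4).
x=0.000000, u=1.240000:
  k1 = f(0.000000, 1.240000) = 0.570000
  k2 = f(0.225000, 1.368250) = 0.396127
  k3 = f(0.225000, 1.329129) = 0.435249
  k4 = f(0.450000, 1.435862) = 0.193947
  u ← 1.240000 + (0.45/6)·(k1 + 2k2 + 2k3 + k4) = 1.422002
x=0.450000, u=1.422002:
  k1 = f(0.450000, 1.422002) = 0.207807
  k2 = f(0.675000, 1.468759) = -0.055679
  k3 = f(0.675000, 1.409475) = 0.003605
  k4 = f(0.900000, 1.423625) = -0.298511
  u ← 1.422002 + (0.45/6)·(k1 + 2k2 + 2k3 + k4) = 1.407389
u(0.9) ≈ 1.4074

1.4074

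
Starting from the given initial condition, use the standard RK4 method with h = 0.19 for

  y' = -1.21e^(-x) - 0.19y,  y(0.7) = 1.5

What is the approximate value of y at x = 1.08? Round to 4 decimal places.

1.2127

RK4: k1 = f(x_n, y_n); k2 = f(x_n + h/2, y_n + (h/2)·k1); k3 = f(x_n + h/2, y_n + (h/2)·k2); k4 = f(x_n + h, y_n + h·k3); y_{n+1} = y_n + (h/6)·(k1 + 2k2 + 2k3 + k4).
x=0.700000, y=1.500000:
  k1 = f(0.700000, 1.500000) = -0.885868
  k2 = f(0.795000, 1.415843) = -0.815423
  k3 = f(0.795000, 1.422535) = -0.816695
  k4 = f(0.890000, 1.344828) = -0.752411
  y ← 1.500000 + (0.19/6)·(k1 + 2k2 + 2k3 + k4) = 1.344754
x=0.890000, y=1.344754:
  k1 = f(0.890000, 1.344754) = -0.752397
  k2 = f(0.985000, 1.273276) = -0.693784
  k3 = f(0.985000, 1.278844) = -0.694842
  k4 = f(1.080000, 1.212734) = -0.641330
  y ← 1.344754 + (0.19/6)·(k1 + 2k2 + 2k3 + k4) = 1.212673
y(1.08) ≈ 1.2127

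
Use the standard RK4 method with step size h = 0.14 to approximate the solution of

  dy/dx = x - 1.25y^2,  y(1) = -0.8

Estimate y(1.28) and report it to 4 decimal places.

RK4: k1 = f(x_n, y_n); k2 = f(x_n + h/2, y_n + (h/2)·k1); k3 = f(x_n + h/2, y_n + (h/2)·k2); k4 = f(x_n + h, y_n + h·k3); y_{n+1} = y_n + (h/6)·(k1 + 2k2 + 2k3 + k4).
x=1.000000, y=-0.800000:
  k1 = f(1.000000, -0.800000) = 0.200000
  k2 = f(1.070000, -0.786000) = 0.297755
  k3 = f(1.070000, -0.779157) = 0.311143
  k4 = f(1.140000, -0.756440) = 0.424748
  y ← -0.800000 + (0.14/6)·(k1 + 2k2 + 2k3 + k4) = -0.757007
x=1.140000, y=-0.757007:
  k1 = f(1.140000, -0.757007) = 0.423675
  k2 = f(1.210000, -0.727350) = 0.548702
  k3 = f(1.210000, -0.718598) = 0.564521
  k4 = f(1.280000, -0.677974) = 0.705438
  y ← -0.757007 + (0.14/6)·(k1 + 2k2 + 2k3 + k4) = -0.678711
y(1.28) ≈ -0.6787

-0.6787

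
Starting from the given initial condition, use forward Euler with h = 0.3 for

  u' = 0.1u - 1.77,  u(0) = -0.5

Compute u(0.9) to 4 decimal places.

-2.1876

Euler: u_{n+1} = u_n + h·f(x_n, u_n).
x=0.000000, u=-0.500000: f=-1.820000 → u ← -0.500000 + 0.3·(-1.820000) = -1.046000
x=0.300000, u=-1.046000: f=-1.874600 → u ← -1.046000 + 0.3·(-1.874600) = -1.608380
x=0.600000, u=-1.608380: f=-1.930838 → u ← -1.608380 + 0.3·(-1.930838) = -2.187631
u(0.9) ≈ -2.1876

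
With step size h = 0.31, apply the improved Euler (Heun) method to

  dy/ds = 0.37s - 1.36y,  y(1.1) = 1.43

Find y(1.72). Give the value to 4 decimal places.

0.8604

Heun: k1 = f(s_n, y_n); k2 = f(s_n + h, y_n + h·k1); y_{n+1} = y_n + (h/2)·(k1 + k2).
s=1.100000, y=1.430000:
  k1 = f(1.100000, 1.430000) = -1.537800
  k2 = f(1.410000, 0.953282) = -0.774764
  y ← 1.430000 + (0.31/2)·(-1.537800 + (-0.774764)) = 1.071553
s=1.410000, y=1.071553:
  k1 = f(1.410000, 1.071553) = -0.935612
  k2 = f(1.720000, 0.781513) = -0.426458
  y ← 1.071553 + (0.31/2)·(-0.935612 + (-0.426458)) = 0.860432
y(1.72) ≈ 0.8604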